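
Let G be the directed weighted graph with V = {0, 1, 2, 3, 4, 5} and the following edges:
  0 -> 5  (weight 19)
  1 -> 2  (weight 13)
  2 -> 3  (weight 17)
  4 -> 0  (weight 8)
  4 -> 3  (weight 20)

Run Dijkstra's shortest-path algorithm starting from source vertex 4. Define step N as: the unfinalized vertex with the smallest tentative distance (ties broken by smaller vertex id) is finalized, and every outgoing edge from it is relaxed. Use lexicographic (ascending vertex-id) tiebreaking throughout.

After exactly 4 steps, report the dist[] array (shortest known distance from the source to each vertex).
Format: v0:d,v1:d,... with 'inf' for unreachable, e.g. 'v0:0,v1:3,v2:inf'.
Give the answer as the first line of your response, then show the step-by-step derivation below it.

v0:8,v1:inf,v2:inf,v3:20,v4:0,v5:27

step 1: dist = v0:8,v1:inf,v2:inf,v3:20,v4:0,v5:inf
step 2: dist = v0:8,v1:inf,v2:inf,v3:20,v4:0,v5:27
step 3: dist = v0:8,v1:inf,v2:inf,v3:20,v4:0,v5:27
step 4: dist = v0:8,v1:inf,v2:inf,v3:20,v4:0,v5:27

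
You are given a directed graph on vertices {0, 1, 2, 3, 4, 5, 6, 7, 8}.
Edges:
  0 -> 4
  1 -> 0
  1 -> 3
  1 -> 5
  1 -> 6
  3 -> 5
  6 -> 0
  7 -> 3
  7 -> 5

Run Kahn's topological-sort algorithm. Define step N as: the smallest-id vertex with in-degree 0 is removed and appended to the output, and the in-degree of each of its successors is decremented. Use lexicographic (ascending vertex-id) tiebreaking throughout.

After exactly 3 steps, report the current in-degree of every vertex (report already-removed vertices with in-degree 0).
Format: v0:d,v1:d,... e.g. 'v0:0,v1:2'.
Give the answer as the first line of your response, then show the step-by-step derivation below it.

v0:0,v1:0,v2:0,v3:1,v4:1,v5:2,v6:0,v7:0,v8:0

step 1: output 1; order=[1]; indeg=(1,0,0,1,1,2,0,0,0)
step 2: output 2; order=[1,2]; indeg=(1,0,0,1,1,2,0,0,0)
step 3: output 6; order=[1,2,6]; indeg=(0,0,0,1,1,2,0,0,0)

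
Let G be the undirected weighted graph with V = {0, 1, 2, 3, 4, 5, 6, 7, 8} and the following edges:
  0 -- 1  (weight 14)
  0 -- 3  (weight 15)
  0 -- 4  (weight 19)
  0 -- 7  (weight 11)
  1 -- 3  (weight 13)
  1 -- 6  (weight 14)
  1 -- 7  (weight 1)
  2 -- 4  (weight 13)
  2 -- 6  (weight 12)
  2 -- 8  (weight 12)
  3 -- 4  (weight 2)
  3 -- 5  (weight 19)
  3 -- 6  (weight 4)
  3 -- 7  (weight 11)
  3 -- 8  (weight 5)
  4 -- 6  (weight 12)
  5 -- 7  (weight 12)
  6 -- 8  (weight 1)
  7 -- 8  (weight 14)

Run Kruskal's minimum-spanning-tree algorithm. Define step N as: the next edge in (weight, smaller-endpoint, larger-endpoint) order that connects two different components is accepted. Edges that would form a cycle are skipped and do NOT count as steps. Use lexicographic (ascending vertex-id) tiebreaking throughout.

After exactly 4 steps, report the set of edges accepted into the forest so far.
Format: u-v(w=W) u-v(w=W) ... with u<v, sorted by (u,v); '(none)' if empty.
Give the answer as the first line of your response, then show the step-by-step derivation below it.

1-7(w=1) 3-4(w=2) 3-6(w=4) 6-8(w=1)

step 1: add edge 1-7 (w=1); MST = {1-7(w=1)}
step 2: add edge 6-8 (w=1); MST = {1-7(w=1) 6-8(w=1)}
step 3: add edge 3-4 (w=2); MST = {1-7(w=1) 3-4(w=2) 6-8(w=1)}
step 4: add edge 3-6 (w=4); MST = {1-7(w=1) 3-4(w=2) 3-6(w=4) 6-8(w=1)}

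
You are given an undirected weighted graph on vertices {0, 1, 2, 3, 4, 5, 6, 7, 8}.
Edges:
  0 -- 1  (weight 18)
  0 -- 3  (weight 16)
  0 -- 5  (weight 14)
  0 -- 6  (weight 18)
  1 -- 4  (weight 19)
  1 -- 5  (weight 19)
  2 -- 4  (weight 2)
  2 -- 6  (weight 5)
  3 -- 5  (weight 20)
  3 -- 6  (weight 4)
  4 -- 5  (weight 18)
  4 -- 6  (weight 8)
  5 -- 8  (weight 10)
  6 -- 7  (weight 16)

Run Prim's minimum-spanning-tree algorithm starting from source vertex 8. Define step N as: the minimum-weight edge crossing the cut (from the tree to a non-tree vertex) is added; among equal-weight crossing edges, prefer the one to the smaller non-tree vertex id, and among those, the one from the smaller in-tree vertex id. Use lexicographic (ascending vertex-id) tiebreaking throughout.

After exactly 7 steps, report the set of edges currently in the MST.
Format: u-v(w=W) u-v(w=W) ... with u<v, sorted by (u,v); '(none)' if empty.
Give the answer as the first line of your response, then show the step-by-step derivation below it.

0-3(w=16) 0-5(w=14) 2-4(w=2) 2-6(w=5) 3-6(w=4) 5-8(w=10) 6-7(w=16)

step 1: add edge 5-8 (w=10); MST = {5-8(w=10)}
step 2: add edge 0-5 (w=14); MST = {0-5(w=14) 5-8(w=10)}
step 3: add edge 0-3 (w=16); MST = {0-3(w=16) 0-5(w=14) 5-8(w=10)}
step 4: add edge 3-6 (w=4); MST = {0-3(w=16) 0-5(w=14) 3-6(w=4) 5-8(w=10)}
step 5: add edge 2-6 (w=5); MST = {0-3(w=16) 0-5(w=14) 2-6(w=5) 3-6(w=4) 5-8(w=10)}
step 6: add edge 2-4 (w=2); MST = {0-3(w=16) 0-5(w=14) 2-4(w=2) 2-6(w=5) 3-6(w=4) 5-8(w=10)}
step 7: add edge 6-7 (w=16); MST = {0-3(w=16) 0-5(w=14) 2-4(w=2) 2-6(w=5) 3-6(w=4) 5-8(w=10) 6-7(w=16)}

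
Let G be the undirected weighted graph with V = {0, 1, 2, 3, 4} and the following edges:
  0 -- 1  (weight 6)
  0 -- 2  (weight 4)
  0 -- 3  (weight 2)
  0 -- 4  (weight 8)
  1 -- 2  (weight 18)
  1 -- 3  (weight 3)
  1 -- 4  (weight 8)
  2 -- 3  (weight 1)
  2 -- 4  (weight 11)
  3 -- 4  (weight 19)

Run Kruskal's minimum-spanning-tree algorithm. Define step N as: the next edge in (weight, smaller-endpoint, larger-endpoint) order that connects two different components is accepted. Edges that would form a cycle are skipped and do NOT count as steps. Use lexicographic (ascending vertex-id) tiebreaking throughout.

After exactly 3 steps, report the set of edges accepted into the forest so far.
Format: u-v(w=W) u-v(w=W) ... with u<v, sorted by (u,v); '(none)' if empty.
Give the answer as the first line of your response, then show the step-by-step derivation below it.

0-3(w=2) 1-3(w=3) 2-3(w=1)

step 1: add edge 2-3 (w=1); MST = {2-3(w=1)}
step 2: add edge 0-3 (w=2); MST = {0-3(w=2) 2-3(w=1)}
step 3: add edge 1-3 (w=3); MST = {0-3(w=2) 1-3(w=3) 2-3(w=1)}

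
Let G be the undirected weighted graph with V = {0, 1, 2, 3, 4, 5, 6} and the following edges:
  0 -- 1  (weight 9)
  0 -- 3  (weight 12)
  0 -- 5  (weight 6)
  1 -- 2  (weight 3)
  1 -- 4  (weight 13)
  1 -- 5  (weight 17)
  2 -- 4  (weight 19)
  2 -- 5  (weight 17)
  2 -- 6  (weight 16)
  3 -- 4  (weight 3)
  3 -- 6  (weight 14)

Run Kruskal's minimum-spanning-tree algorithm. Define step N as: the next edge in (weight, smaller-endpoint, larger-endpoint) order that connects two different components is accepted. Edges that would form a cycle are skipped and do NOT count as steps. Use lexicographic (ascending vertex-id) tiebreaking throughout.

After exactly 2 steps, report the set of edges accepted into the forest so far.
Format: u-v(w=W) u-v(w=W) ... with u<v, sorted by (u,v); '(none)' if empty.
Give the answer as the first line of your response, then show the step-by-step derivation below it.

1-2(w=3) 3-4(w=3)

step 1: add edge 1-2 (w=3); MST = {1-2(w=3)}
step 2: add edge 3-4 (w=3); MST = {1-2(w=3) 3-4(w=3)}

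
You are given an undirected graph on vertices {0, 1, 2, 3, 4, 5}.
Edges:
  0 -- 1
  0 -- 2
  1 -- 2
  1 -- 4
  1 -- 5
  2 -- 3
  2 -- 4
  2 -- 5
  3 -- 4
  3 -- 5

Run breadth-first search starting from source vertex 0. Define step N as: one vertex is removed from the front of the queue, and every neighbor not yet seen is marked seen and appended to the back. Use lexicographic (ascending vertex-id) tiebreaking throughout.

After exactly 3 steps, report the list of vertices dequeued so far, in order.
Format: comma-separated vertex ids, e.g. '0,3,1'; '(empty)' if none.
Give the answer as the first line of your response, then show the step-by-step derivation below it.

0,1,2

step 1: dequeue 0; queue=[1,2]; order=0
step 2: dequeue 1; queue=[2,4,5]; order=0,1
step 3: dequeue 2; queue=[4,5,3]; order=0,1,2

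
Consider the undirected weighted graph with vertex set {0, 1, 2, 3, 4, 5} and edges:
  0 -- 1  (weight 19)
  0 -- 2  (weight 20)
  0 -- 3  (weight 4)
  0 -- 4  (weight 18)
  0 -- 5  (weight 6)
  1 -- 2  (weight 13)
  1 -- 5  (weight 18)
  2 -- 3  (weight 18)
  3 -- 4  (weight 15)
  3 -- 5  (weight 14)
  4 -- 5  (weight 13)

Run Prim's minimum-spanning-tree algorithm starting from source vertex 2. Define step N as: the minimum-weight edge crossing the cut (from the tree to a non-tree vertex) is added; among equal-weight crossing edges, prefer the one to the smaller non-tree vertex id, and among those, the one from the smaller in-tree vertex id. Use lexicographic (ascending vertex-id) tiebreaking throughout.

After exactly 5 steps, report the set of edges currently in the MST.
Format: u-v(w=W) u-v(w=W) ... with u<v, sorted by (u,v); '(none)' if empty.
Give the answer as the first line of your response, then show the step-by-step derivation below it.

0-3(w=4) 0-5(w=6) 1-2(w=13) 2-3(w=18) 4-5(w=13)

step 1: add edge 1-2 (w=13); MST = {1-2(w=13)}
step 2: add edge 2-3 (w=18); MST = {1-2(w=13) 2-3(w=18)}
step 3: add edge 0-3 (w=4); MST = {0-3(w=4) 1-2(w=13) 2-3(w=18)}
step 4: add edge 0-5 (w=6); MST = {0-3(w=4) 0-5(w=6) 1-2(w=13) 2-3(w=18)}
step 5: add edge 4-5 (w=13); MST = {0-3(w=4) 0-5(w=6) 1-2(w=13) 2-3(w=18) 4-5(w=13)}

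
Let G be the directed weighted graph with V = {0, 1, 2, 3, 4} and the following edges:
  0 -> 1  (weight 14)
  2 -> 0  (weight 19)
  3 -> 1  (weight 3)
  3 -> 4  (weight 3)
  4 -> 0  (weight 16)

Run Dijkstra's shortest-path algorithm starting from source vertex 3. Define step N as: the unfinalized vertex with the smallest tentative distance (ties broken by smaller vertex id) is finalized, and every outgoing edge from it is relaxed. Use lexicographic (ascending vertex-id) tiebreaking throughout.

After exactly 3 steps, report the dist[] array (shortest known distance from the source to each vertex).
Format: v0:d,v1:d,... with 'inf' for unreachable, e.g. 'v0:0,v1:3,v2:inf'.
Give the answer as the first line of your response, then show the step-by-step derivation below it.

v0:19,v1:3,v2:inf,v3:0,v4:3

step 1: dist = v0:inf,v1:3,v2:inf,v3:0,v4:3
step 2: dist = v0:inf,v1:3,v2:inf,v3:0,v4:3
step 3: dist = v0:19,v1:3,v2:inf,v3:0,v4:3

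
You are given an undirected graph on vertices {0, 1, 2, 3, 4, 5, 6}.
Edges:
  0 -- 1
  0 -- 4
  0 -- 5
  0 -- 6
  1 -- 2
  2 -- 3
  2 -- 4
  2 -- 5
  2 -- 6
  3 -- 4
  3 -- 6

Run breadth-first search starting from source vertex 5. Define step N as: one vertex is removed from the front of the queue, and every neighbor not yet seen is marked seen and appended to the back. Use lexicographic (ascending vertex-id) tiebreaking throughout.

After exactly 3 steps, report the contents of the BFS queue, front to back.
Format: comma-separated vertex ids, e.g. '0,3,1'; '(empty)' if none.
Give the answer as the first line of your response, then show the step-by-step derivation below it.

1,4,6,3

step 1: dequeue 5; queue=[0,2]; order=5
step 2: dequeue 0; queue=[2,1,4,6]; order=5,0
step 3: dequeue 2; queue=[1,4,6,3]; order=5,0,2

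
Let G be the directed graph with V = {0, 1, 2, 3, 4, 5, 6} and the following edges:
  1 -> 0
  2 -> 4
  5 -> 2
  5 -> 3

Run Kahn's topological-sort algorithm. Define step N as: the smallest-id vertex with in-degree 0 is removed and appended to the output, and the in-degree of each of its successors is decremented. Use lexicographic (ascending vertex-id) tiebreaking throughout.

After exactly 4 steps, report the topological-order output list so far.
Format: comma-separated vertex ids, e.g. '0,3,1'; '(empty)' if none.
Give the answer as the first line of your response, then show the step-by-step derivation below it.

1,0,5,2

step 1: output 1; order=[1]; indeg=(0,0,1,1,1,0,0)
step 2: output 0; order=[1,0]; indeg=(0,0,1,1,1,0,0)
step 3: output 5; order=[1,0,5]; indeg=(0,0,0,0,1,0,0)
step 4: output 2; order=[1,0,5,2]; indeg=(0,0,0,0,0,0,0)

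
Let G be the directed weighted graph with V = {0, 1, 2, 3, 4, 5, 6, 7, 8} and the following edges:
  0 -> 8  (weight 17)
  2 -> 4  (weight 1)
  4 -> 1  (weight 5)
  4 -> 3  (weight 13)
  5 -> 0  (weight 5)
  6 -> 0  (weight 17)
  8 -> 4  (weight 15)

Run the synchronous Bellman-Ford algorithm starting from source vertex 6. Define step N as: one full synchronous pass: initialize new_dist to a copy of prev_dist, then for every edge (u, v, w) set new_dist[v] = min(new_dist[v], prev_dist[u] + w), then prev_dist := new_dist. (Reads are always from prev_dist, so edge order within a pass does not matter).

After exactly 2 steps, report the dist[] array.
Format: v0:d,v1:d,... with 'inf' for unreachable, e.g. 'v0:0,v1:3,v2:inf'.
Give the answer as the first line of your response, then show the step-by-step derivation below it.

v0:17,v1:inf,v2:inf,v3:inf,v4:inf,v5:inf,v6:0,v7:inf,v8:34

step 1: dist = v0:17,v1:inf,v2:inf,v3:inf,v4:inf,v5:inf,v6:0,v7:inf,v8:inf
step 2: dist = v0:17,v1:inf,v2:inf,v3:inf,v4:inf,v5:inf,v6:0,v7:inf,v8:34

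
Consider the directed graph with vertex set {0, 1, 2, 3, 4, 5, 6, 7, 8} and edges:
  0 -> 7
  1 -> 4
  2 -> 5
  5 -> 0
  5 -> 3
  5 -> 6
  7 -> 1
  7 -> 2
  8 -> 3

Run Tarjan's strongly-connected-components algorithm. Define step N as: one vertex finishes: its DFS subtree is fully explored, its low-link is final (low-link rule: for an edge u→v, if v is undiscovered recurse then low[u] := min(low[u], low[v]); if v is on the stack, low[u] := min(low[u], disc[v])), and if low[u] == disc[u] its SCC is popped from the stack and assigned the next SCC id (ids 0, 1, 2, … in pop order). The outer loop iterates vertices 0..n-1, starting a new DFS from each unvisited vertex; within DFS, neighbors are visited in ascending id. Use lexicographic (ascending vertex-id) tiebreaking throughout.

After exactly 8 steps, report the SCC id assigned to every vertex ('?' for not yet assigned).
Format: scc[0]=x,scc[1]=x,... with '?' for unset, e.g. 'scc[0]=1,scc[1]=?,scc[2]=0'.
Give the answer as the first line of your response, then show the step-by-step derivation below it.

scc[0]=4,scc[1]=1,scc[2]=4,scc[3]=2,scc[4]=0,scc[5]=4,scc[6]=3,scc[7]=4,scc[8]=?

step 1: low=(low[0]=0,low[1]=2,low[2]=?,low[3]=?,low[4]=3,low[5]=?,low[6]=?,low[7]=1,low[8]=?); scc=(scc[0]=?,scc[1]=?,scc[2]=?,scc[3]=?,scc[4]=0,scc[5]=?,scc[6]=?,scc[7]=?,scc[8]=?)
step 2: low=(low[0]=0,low[1]=2,low[2]=?,low[3]=?,low[4]=3,low[5]=?,low[6]=?,low[7]=1,low[8]=?); scc=(scc[0]=?,scc[1]=1,scc[2]=?,scc[3]=?,scc[4]=0,scc[5]=?,scc[6]=?,scc[7]=?,scc[8]=?)
step 3: low=(low[0]=0,low[1]=2,low[2]=4,low[3]=6,low[4]=3,low[5]=0,low[6]=?,low[7]=1,low[8]=?); scc=(scc[0]=?,scc[1]=1,scc[2]=?,scc[3]=2,scc[4]=0,scc[5]=?,scc[6]=?,scc[7]=?,scc[8]=?)
step 4: low=(low[0]=0,low[1]=2,low[2]=4,low[3]=6,low[4]=3,low[5]=0,low[6]=7,low[7]=1,low[8]=?); scc=(scc[0]=?,scc[1]=1,scc[2]=?,scc[3]=2,scc[4]=0,scc[5]=?,scc[6]=3,scc[7]=?,scc[8]=?)
step 5: low=(low[0]=0,low[1]=2,low[2]=4,low[3]=6,low[4]=3,low[5]=0,low[6]=7,low[7]=1,low[8]=?); scc=(scc[0]=?,scc[1]=1,scc[2]=?,scc[3]=2,scc[4]=0,scc[5]=?,scc[6]=3,scc[7]=?,scc[8]=?)
step 6: low=(low[0]=0,low[1]=2,low[2]=0,low[3]=6,low[4]=3,low[5]=0,low[6]=7,low[7]=1,low[8]=?); scc=(scc[0]=?,scc[1]=1,scc[2]=?,scc[3]=2,scc[4]=0,scc[5]=?,scc[6]=3,scc[7]=?,scc[8]=?)
step 7: low=(low[0]=0,low[1]=2,low[2]=0,low[3]=6,low[4]=3,low[5]=0,low[6]=7,low[7]=0,low[8]=?); scc=(scc[0]=?,scc[1]=1,scc[2]=?,scc[3]=2,scc[4]=0,scc[5]=?,scc[6]=3,scc[7]=?,scc[8]=?)
step 8: low=(low[0]=0,low[1]=2,low[2]=0,low[3]=6,low[4]=3,low[5]=0,low[6]=7,low[7]=0,low[8]=?); scc=(scc[0]=4,scc[1]=1,scc[2]=4,scc[3]=2,scc[4]=0,scc[5]=4,scc[6]=3,scc[7]=4,scc[8]=?)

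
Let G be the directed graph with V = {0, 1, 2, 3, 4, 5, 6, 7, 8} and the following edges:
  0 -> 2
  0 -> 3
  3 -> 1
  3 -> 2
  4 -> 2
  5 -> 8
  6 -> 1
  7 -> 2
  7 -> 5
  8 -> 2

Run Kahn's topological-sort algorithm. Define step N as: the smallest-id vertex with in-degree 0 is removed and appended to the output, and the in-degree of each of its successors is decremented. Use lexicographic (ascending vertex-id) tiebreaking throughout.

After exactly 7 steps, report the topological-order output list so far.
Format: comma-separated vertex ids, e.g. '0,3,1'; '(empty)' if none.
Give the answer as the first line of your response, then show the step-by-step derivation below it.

0,3,4,6,1,7,5

step 1: output 0; order=[0]; indeg=(0,2,4,0,0,1,0,0,1)
step 2: output 3; order=[0,3]; indeg=(0,1,3,0,0,1,0,0,1)
step 3: output 4; order=[0,3,4]; indeg=(0,1,2,0,0,1,0,0,1)
step 4: output 6; order=[0,3,4,6]; indeg=(0,0,2,0,0,1,0,0,1)
step 5: output 1; order=[0,3,4,6,1]; indeg=(0,0,2,0,0,1,0,0,1)
step 6: output 7; order=[0,3,4,6,1,7]; indeg=(0,0,1,0,0,0,0,0,1)
step 7: output 5; order=[0,3,4,6,1,7,5]; indeg=(0,0,1,0,0,0,0,0,0)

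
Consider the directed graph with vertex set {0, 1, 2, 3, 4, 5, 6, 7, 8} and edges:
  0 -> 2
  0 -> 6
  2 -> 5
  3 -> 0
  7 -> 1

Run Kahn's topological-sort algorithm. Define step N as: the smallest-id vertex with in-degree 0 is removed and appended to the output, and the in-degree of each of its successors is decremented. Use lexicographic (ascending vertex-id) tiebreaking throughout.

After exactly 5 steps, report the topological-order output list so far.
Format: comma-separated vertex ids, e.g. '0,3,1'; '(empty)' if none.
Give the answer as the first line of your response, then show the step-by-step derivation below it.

3,0,2,4,5

step 1: output 3; order=[3]; indeg=(0,1,1,0,0,1,1,0,0)
step 2: output 0; order=[3,0]; indeg=(0,1,0,0,0,1,0,0,0)
step 3: output 2; order=[3,0,2]; indeg=(0,1,0,0,0,0,0,0,0)
step 4: output 4; order=[3,0,2,4]; indeg=(0,1,0,0,0,0,0,0,0)
step 5: output 5; order=[3,0,2,4,5]; indeg=(0,1,0,0,0,0,0,0,0)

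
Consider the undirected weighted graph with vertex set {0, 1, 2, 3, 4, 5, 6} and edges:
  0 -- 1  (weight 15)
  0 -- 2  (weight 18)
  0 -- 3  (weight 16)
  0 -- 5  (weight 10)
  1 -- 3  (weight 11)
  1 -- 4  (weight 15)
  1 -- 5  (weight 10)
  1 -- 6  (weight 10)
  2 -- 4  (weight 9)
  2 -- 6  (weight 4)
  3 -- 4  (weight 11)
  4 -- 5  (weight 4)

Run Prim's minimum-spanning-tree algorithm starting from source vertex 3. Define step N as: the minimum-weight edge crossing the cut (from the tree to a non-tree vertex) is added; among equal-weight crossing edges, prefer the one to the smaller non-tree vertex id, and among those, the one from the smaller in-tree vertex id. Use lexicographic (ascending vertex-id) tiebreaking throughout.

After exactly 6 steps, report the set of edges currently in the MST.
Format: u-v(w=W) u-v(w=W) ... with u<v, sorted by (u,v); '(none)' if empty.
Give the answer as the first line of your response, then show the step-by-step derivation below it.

0-5(w=10) 1-3(w=11) 1-5(w=10) 2-4(w=9) 2-6(w=4) 4-5(w=4)

step 1: add edge 1-3 (w=11); MST = {1-3(w=11)}
step 2: add edge 1-5 (w=10); MST = {1-3(w=11) 1-5(w=10)}
step 3: add edge 4-5 (w=4); MST = {1-3(w=11) 1-5(w=10) 4-5(w=4)}
step 4: add edge 2-4 (w=9); MST = {1-3(w=11) 1-5(w=10) 2-4(w=9) 4-5(w=4)}
step 5: add edge 2-6 (w=4); MST = {1-3(w=11) 1-5(w=10) 2-4(w=9) 2-6(w=4) 4-5(w=4)}
step 6: add edge 0-5 (w=10); MST = {0-5(w=10) 1-3(w=11) 1-5(w=10) 2-4(w=9) 2-6(w=4) 4-5(w=4)}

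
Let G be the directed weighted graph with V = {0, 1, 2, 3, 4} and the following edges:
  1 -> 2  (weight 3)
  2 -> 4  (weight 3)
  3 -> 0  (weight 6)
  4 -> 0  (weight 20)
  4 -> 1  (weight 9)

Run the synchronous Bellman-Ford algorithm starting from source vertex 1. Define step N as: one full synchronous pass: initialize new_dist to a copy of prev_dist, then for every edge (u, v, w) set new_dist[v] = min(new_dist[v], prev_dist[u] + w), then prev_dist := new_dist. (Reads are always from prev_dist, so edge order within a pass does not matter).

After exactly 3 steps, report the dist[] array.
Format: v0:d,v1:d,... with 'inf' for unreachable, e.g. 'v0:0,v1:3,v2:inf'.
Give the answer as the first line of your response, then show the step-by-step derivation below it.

v0:26,v1:0,v2:3,v3:inf,v4:6

step 1: dist = v0:inf,v1:0,v2:3,v3:inf,v4:inf
step 2: dist = v0:inf,v1:0,v2:3,v3:inf,v4:6
step 3: dist = v0:26,v1:0,v2:3,v3:inf,v4:6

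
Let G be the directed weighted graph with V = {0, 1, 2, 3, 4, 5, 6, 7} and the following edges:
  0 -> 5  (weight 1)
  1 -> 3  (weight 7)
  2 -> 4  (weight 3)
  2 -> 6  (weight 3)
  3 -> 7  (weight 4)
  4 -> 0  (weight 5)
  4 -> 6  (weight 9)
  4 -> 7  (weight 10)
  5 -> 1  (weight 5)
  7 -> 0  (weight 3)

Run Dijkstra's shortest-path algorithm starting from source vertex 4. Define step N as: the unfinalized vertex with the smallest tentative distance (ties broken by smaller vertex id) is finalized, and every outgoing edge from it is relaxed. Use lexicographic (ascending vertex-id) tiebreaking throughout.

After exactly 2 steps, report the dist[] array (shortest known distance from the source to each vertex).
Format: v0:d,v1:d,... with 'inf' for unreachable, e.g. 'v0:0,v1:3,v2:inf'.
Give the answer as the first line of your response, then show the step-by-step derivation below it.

v0:5,v1:inf,v2:inf,v3:inf,v4:0,v5:6,v6:9,v7:10

step 1: dist = v0:5,v1:inf,v2:inf,v3:inf,v4:0,v5:inf,v6:9,v7:10
step 2: dist = v0:5,v1:inf,v2:inf,v3:inf,v4:0,v5:6,v6:9,v7:10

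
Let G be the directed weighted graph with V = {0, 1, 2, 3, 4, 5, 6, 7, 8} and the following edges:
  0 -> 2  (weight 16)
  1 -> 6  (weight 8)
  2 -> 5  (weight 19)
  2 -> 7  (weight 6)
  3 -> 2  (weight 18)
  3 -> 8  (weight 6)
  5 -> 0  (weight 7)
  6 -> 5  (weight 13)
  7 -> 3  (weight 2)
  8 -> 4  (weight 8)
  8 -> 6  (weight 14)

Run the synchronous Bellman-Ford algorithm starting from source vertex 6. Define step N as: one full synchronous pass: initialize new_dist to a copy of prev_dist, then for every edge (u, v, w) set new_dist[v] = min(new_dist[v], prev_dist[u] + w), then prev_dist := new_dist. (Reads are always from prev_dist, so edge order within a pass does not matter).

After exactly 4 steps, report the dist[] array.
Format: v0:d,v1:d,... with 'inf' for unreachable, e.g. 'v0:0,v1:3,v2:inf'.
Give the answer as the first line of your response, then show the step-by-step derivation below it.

v0:20,v1:inf,v2:36,v3:inf,v4:inf,v5:13,v6:0,v7:42,v8:inf

step 1: dist = v0:inf,v1:inf,v2:inf,v3:inf,v4:inf,v5:13,v6:0,v7:inf,v8:inf
step 2: dist = v0:20,v1:inf,v2:inf,v3:inf,v4:inf,v5:13,v6:0,v7:inf,v8:inf
step 3: dist = v0:20,v1:inf,v2:36,v3:inf,v4:inf,v5:13,v6:0,v7:inf,v8:inf
step 4: dist = v0:20,v1:inf,v2:36,v3:inf,v4:inf,v5:13,v6:0,v7:42,v8:inf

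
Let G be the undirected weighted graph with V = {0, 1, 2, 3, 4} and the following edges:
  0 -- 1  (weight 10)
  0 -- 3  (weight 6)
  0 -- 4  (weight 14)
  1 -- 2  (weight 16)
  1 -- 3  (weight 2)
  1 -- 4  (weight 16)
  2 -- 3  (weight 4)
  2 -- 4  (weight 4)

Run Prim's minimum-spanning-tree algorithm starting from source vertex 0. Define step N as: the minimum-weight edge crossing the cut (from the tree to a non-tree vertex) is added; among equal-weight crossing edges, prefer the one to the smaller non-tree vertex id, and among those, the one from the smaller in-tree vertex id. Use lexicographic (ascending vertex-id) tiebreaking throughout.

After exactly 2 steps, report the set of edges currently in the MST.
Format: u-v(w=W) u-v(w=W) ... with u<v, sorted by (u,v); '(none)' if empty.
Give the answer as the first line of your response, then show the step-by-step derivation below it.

0-3(w=6) 1-3(w=2)

step 1: add edge 0-3 (w=6); MST = {0-3(w=6)}
step 2: add edge 1-3 (w=2); MST = {0-3(w=6) 1-3(w=2)}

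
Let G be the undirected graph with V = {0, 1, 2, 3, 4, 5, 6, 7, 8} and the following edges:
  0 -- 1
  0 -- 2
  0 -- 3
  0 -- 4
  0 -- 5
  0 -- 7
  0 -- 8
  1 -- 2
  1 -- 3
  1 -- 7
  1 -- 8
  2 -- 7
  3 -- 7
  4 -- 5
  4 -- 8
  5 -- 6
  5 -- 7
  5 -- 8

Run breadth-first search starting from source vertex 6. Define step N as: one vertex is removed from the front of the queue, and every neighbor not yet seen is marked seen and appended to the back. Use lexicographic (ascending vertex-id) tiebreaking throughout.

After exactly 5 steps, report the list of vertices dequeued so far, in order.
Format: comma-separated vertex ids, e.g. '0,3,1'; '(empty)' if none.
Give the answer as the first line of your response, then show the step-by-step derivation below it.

6,5,0,4,7

step 1: dequeue 6; queue=[5]; order=6
step 2: dequeue 5; queue=[0,4,7,8]; order=6,5
step 3: dequeue 0; queue=[4,7,8,1,2,3]; order=6,5,0
step 4: dequeue 4; queue=[7,8,1,2,3]; order=6,5,0,4
step 5: dequeue 7; queue=[8,1,2,3]; order=6,5,0,4,7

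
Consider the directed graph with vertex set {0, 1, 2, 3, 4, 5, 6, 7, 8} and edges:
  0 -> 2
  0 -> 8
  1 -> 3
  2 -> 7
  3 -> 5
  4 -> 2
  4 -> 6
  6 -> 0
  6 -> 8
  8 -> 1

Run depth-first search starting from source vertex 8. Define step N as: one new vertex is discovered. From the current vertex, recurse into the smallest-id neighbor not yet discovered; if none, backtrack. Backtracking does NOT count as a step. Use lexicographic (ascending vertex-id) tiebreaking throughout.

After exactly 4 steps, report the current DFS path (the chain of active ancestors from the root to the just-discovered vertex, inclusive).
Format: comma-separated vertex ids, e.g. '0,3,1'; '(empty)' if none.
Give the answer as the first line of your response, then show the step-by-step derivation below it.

8,1,3,5

step 1: discover 8; path=8; order=8
step 2: discover 1; path=8>1; order=8,1
step 3: discover 3; path=8>1>3; order=8,1,3
step 4: discover 5; path=8>1>3>5; order=8,1,3,5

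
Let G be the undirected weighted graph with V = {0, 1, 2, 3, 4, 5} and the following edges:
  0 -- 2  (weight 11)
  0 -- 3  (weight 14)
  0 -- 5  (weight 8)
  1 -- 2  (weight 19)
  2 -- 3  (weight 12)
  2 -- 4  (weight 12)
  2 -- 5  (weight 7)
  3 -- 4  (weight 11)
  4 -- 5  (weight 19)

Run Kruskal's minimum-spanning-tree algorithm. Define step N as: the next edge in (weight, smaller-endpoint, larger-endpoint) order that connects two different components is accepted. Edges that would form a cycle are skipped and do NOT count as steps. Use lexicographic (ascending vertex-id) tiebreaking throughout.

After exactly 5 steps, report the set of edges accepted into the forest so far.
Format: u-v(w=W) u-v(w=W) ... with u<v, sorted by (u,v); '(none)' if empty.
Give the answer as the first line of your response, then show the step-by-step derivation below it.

0-5(w=8) 1-2(w=19) 2-3(w=12) 2-5(w=7) 3-4(w=11)

step 1: add edge 2-5 (w=7); MST = {2-5(w=7)}
step 2: add edge 0-5 (w=8); MST = {0-5(w=8) 2-5(w=7)}
step 3: add edge 3-4 (w=11); MST = {0-5(w=8) 2-5(w=7) 3-4(w=11)}
step 4: add edge 2-3 (w=12); MST = {0-5(w=8) 2-3(w=12) 2-5(w=7) 3-4(w=11)}
step 5: add edge 1-2 (w=19); MST = {0-5(w=8) 1-2(w=19) 2-3(w=12) 2-5(w=7) 3-4(w=11)}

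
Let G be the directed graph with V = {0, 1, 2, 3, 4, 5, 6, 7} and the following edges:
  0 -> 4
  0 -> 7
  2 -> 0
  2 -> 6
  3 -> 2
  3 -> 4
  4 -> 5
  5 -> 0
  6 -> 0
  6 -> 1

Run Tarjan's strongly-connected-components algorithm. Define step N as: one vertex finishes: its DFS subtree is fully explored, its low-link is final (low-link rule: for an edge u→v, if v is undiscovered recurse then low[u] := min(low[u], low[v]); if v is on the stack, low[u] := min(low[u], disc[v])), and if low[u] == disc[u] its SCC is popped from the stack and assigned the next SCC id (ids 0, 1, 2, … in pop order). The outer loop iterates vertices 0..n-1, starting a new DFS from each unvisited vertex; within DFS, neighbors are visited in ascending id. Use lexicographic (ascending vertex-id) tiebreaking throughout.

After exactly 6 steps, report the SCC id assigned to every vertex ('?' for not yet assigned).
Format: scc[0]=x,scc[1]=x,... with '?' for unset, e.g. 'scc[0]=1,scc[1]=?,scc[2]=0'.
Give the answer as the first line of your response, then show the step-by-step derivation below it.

scc[0]=1,scc[1]=2,scc[2]=?,scc[3]=?,scc[4]=1,scc[5]=1,scc[6]=3,scc[7]=0

step 1: low=(low[0]=0,low[1]=?,low[2]=?,low[3]=?,low[4]=1,low[5]=0,low[6]=?,low[7]=?); scc=(scc[0]=?,scc[1]=?,scc[2]=?,scc[3]=?,scc[4]=?,scc[5]=?,scc[6]=?,scc[7]=?)
step 2: low=(low[0]=0,low[1]=?,low[2]=?,low[3]=?,low[4]=0,low[5]=0,low[6]=?,low[7]=?); scc=(scc[0]=?,scc[1]=?,scc[2]=?,scc[3]=?,scc[4]=?,scc[5]=?,scc[6]=?,scc[7]=?)
step 3: low=(low[0]=0,low[1]=?,low[2]=?,low[3]=?,low[4]=0,low[5]=0,low[6]=?,low[7]=3); scc=(scc[0]=?,scc[1]=?,scc[2]=?,scc[3]=?,scc[4]=?,scc[5]=?,scc[6]=?,scc[7]=0)
step 4: low=(low[0]=0,low[1]=?,low[2]=?,low[3]=?,low[4]=0,low[5]=0,low[6]=?,low[7]=3); scc=(scc[0]=1,scc[1]=?,scc[2]=?,scc[3]=?,scc[4]=1,scc[5]=1,scc[6]=?,scc[7]=0)
step 5: low=(low[0]=0,low[1]=4,low[2]=?,low[3]=?,low[4]=0,low[5]=0,low[6]=?,low[7]=3); scc=(scc[0]=1,scc[1]=2,scc[2]=?,scc[3]=?,scc[4]=1,scc[5]=1,scc[6]=?,scc[7]=0)
step 6: low=(low[0]=0,low[1]=4,low[2]=5,low[3]=?,low[4]=0,low[5]=0,low[6]=6,low[7]=3); scc=(scc[0]=1,scc[1]=2,scc[2]=?,scc[3]=?,scc[4]=1,scc[5]=1,scc[6]=3,scc[7]=0)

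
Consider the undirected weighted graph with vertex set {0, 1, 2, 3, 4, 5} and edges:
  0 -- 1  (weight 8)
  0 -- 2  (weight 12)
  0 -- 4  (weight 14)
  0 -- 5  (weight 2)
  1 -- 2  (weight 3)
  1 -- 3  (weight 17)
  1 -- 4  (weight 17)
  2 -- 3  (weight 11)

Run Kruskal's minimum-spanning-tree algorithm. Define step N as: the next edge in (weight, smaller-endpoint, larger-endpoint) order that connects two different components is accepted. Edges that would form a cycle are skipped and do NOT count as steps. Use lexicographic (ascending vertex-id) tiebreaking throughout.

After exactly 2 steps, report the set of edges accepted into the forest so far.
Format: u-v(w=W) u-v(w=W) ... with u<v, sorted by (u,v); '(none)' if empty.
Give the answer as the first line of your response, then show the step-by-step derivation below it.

0-5(w=2) 1-2(w=3)

step 1: add edge 0-5 (w=2); MST = {0-5(w=2)}
step 2: add edge 1-2 (w=3); MST = {0-5(w=2) 1-2(w=3)}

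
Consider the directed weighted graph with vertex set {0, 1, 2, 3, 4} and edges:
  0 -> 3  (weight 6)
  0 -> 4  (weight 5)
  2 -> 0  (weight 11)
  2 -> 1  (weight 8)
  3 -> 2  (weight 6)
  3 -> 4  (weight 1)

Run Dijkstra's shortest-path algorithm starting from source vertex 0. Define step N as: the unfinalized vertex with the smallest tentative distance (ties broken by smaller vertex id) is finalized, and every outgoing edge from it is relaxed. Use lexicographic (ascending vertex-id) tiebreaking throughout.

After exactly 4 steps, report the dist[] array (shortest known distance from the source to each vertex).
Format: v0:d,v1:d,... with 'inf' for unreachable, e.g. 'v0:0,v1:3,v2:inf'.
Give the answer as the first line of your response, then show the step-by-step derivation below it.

v0:0,v1:20,v2:12,v3:6,v4:5

step 1: dist = v0:0,v1:inf,v2:inf,v3:6,v4:5
step 2: dist = v0:0,v1:inf,v2:inf,v3:6,v4:5
step 3: dist = v0:0,v1:inf,v2:12,v3:6,v4:5
step 4: dist = v0:0,v1:20,v2:12,v3:6,v4:5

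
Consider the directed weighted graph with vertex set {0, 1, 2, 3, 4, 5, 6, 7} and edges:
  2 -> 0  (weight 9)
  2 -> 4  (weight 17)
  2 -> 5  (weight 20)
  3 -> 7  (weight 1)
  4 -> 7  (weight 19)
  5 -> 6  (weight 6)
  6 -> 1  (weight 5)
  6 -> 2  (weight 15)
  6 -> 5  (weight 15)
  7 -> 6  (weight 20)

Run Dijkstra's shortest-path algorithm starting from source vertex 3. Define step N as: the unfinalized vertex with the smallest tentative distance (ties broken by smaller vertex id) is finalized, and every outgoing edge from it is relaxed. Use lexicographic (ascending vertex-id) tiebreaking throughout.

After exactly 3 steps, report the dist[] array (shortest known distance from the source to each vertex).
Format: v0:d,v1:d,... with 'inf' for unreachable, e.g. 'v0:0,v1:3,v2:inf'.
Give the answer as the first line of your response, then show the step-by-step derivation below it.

v0:inf,v1:26,v2:36,v3:0,v4:inf,v5:36,v6:21,v7:1

step 1: dist = v0:inf,v1:inf,v2:inf,v3:0,v4:inf,v5:inf,v6:inf,v7:1
step 2: dist = v0:inf,v1:inf,v2:inf,v3:0,v4:inf,v5:inf,v6:21,v7:1
step 3: dist = v0:inf,v1:26,v2:36,v3:0,v4:inf,v5:36,v6:21,v7:1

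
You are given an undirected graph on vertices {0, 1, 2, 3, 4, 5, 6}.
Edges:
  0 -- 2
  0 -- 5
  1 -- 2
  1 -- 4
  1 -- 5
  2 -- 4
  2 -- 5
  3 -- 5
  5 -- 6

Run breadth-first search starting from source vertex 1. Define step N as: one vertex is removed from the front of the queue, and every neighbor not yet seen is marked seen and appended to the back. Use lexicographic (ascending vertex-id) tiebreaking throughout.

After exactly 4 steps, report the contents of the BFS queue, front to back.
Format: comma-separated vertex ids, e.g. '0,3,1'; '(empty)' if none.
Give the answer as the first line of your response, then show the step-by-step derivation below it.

0,3,6

step 1: dequeue 1; queue=[2,4,5]; order=1
step 2: dequeue 2; queue=[4,5,0]; order=1,2
step 3: dequeue 4; queue=[5,0]; order=1,2,4
step 4: dequeue 5; queue=[0,3,6]; order=1,2,4,5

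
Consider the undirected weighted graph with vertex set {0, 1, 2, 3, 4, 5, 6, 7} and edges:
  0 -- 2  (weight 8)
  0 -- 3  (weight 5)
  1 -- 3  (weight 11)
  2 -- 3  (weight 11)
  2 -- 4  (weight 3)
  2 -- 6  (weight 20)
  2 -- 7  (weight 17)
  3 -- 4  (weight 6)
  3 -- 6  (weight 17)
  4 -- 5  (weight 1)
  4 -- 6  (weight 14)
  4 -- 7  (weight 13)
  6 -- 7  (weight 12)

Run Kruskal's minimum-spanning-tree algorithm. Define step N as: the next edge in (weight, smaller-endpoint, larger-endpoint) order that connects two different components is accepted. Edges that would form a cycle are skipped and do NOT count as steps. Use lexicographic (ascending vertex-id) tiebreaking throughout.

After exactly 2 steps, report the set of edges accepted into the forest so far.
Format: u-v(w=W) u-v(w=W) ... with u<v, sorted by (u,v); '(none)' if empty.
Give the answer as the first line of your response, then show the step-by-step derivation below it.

2-4(w=3) 4-5(w=1)

step 1: add edge 4-5 (w=1); MST = {4-5(w=1)}
step 2: add edge 2-4 (w=3); MST = {2-4(w=3) 4-5(w=1)}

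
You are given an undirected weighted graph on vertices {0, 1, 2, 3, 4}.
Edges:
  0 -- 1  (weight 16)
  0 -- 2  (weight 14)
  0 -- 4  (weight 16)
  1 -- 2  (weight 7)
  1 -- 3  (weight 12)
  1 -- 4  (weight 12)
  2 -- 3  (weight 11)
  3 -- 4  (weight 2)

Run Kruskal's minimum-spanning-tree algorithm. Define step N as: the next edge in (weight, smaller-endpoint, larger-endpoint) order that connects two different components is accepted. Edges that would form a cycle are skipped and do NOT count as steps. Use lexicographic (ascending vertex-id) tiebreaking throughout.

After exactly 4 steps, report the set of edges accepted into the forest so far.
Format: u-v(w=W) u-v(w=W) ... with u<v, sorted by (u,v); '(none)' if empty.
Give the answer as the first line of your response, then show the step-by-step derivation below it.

0-2(w=14) 1-2(w=7) 2-3(w=11) 3-4(w=2)

step 1: add edge 3-4 (w=2); MST = {3-4(w=2)}
step 2: add edge 1-2 (w=7); MST = {1-2(w=7) 3-4(w=2)}
step 3: add edge 2-3 (w=11); MST = {1-2(w=7) 2-3(w=11) 3-4(w=2)}
step 4: add edge 0-2 (w=14); MST = {0-2(w=14) 1-2(w=7) 2-3(w=11) 3-4(w=2)}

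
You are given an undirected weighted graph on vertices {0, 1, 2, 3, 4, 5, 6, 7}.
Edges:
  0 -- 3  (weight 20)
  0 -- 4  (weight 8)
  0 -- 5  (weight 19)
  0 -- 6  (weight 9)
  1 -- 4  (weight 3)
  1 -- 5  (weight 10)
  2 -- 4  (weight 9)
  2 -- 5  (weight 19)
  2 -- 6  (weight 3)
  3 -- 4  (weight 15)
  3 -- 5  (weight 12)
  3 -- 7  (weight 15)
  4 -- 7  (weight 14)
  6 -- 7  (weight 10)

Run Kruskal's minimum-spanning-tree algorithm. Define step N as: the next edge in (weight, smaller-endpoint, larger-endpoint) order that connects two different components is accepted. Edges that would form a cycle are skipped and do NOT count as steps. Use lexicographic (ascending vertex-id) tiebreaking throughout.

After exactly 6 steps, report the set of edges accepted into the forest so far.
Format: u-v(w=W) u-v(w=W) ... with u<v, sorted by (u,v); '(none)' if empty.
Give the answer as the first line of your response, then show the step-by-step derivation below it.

0-4(w=8) 0-6(w=9) 1-4(w=3) 1-5(w=10) 2-6(w=3) 6-7(w=10)

step 1: add edge 1-4 (w=3); MST = {1-4(w=3)}
step 2: add edge 2-6 (w=3); MST = {1-4(w=3) 2-6(w=3)}
step 3: add edge 0-4 (w=8); MST = {0-4(w=8) 1-4(w=3) 2-6(w=3)}
step 4: add edge 0-6 (w=9); MST = {0-4(w=8) 0-6(w=9) 1-4(w=3) 2-6(w=3)}
step 5: add edge 1-5 (w=10); MST = {0-4(w=8) 0-6(w=9) 1-4(w=3) 1-5(w=10) 2-6(w=3)}
step 6: add edge 6-7 (w=10); MST = {0-4(w=8) 0-6(w=9) 1-4(w=3) 1-5(w=10) 2-6(w=3) 6-7(w=10)}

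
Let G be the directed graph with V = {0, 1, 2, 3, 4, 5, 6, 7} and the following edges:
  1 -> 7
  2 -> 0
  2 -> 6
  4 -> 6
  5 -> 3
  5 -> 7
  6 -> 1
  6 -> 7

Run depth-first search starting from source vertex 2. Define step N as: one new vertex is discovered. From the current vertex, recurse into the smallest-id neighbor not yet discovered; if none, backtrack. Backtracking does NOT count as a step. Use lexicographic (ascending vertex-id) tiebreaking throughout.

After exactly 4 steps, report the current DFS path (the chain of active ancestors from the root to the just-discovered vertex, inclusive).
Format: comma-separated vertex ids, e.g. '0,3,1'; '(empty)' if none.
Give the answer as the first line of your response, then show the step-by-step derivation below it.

2,6,1

step 1: discover 2; path=2; order=2
step 2: discover 0; path=2>0; order=2,0
step 3: discover 6; path=2>6; order=2,0,6
step 4: discover 1; path=2>6>1; order=2,0,6,1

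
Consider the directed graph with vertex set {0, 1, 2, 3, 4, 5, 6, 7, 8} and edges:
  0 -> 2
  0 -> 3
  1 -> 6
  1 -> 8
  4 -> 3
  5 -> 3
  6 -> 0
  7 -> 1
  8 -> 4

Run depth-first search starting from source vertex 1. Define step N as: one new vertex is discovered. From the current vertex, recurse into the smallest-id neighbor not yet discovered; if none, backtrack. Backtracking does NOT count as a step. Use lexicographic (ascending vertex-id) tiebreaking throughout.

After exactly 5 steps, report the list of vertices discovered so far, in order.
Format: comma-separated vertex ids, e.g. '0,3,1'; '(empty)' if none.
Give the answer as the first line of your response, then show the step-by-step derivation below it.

1,6,0,2,3

step 1: discover 1; path=1; order=1
step 2: discover 6; path=1>6; order=1,6
step 3: discover 0; path=1>6>0; order=1,6,0
step 4: discover 2; path=1>6>0>2; order=1,6,0,2
step 5: discover 3; path=1>6>0>3; order=1,6,0,2,3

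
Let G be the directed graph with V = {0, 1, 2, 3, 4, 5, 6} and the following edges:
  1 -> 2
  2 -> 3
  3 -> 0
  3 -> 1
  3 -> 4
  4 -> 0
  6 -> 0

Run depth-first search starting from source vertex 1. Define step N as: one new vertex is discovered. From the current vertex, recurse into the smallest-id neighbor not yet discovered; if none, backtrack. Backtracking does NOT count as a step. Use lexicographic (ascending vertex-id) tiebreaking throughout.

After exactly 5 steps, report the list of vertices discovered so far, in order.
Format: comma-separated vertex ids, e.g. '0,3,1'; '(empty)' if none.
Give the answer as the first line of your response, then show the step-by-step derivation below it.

1,2,3,0,4

step 1: discover 1; path=1; order=1
step 2: discover 2; path=1>2; order=1,2
step 3: discover 3; path=1>2>3; order=1,2,3
step 4: discover 0; path=1>2>3>0; order=1,2,3,0
step 5: discover 4; path=1>2>3>4; order=1,2,3,0,4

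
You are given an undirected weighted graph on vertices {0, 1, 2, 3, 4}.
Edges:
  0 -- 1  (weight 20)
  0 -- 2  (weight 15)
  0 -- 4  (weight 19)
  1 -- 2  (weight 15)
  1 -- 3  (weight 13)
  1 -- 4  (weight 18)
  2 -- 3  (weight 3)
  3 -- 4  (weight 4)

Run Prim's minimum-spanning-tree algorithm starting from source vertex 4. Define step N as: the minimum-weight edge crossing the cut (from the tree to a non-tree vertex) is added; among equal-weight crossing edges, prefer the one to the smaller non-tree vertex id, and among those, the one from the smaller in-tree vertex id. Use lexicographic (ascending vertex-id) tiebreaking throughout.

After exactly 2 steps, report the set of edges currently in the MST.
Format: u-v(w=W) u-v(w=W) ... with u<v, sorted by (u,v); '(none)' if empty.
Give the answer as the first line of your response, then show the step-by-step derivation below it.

2-3(w=3) 3-4(w=4)

step 1: add edge 3-4 (w=4); MST = {3-4(w=4)}
step 2: add edge 2-3 (w=3); MST = {2-3(w=3) 3-4(w=4)}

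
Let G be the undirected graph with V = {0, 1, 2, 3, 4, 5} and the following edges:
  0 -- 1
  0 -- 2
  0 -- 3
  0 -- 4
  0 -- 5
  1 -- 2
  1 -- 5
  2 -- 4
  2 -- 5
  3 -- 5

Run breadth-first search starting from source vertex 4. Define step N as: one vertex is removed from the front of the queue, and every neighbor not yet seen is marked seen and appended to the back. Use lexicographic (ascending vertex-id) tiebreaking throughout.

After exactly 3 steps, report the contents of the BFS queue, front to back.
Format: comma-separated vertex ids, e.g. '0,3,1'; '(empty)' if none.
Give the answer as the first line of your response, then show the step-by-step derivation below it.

1,3,5

step 1: dequeue 4; queue=[0,2]; order=4
step 2: dequeue 0; queue=[2,1,3,5]; order=4,0
step 3: dequeue 2; queue=[1,3,5]; order=4,0,2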